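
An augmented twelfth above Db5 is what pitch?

Counting five letter names plus an octave up from D lands on A.
An augmented twelfth is 20 semitones; 20 semitones up from Db5 gives A6.

A6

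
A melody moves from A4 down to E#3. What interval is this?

Descending from A4 to E#3 is the same interval as ascending E#3 to A4.
E to A spans four letter names (E-F-G-A), plus an octave — that makes it an eleventh of some quality.
The perfect eleventh is 17 semitones; here we have 16, one semitone narrower: diminished.
(Equivalently, a compound diminished fourth: a diminished fourth plus an octave.)

diminished eleventh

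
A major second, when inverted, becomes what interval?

minor 7th

Interval numbers invert to sum to nine: 2 + 7 = 9, so a second inverts to a seventh.
Quality inverts too: major becomes minor. That makes the inversion a minor seventh.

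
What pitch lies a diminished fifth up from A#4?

E5

Five letter names up from A: E.
A diminished fifth spans 6 semitones, so from A#4 the target pitch is E5.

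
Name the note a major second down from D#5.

Counting two letter names down from D lands on C.
A major second spans 2 semitones, so from D#5 the target pitch is C#5.

C#5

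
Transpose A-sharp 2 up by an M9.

B-sharp 3

The ninth's letter: A up two letter names plus an octave → B.
Moving 14 semitones up from A#2 (the size of a major ninth) reaches B#3.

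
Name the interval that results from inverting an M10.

m6

First reduce the compound major tenth to its simple form, a major third.
The rule of nine gives the new number: 9 − 3 = 6, so a third becomes a sixth.
Quality inverts too: major becomes minor. That makes the inversion a minor sixth.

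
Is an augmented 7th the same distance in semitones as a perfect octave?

Yes

Both span 12 semitones: an augmented seventh and a perfect octave are the same chromatic distance.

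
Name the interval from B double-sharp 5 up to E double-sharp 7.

perfect eleventh

B to E spans four letter names (B-C-D-E), plus an octave: an eleventh.
The perfect eleventh spans 17 semitones, and B##5 to E##7 is exactly 17 semitones — so this is a perfect eleventh.
(Equivalently, a compound perfect fourth: a perfect fourth plus an octave.)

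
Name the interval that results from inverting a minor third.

major 6th

Interval numbers invert to sum to nine: 3 + 6 = 9, so a third inverts to a sixth.
Quality inverts too: minor becomes major. That makes the inversion a major sixth.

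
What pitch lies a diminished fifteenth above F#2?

For a fifteenth the letter name doesn't change: still F, two octaves up.
Moving 23 semitones up from F#2 (the size of a diminished fifteenth) reaches F4.

F4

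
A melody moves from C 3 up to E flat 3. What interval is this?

m3

C to E spans three letter names (C-D-E), so the interval is some kind of third.
C3 to Eb3 is 3 semitones, a half step short of the major third (4), so this is minor.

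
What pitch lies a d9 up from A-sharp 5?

The ninth's letter: A up two letter names plus an octave → B.
A diminished ninth is 12 semitones; 12 semitones up from A#5 gives Bb6.

B-flat 6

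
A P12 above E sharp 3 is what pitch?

B sharp 4

Counting five letter names plus an octave up from E lands on B.
A perfect twelfth is 19 semitones; 19 semitones up from E#3 gives B#4.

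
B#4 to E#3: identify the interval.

Descending from B#4 to E#3 is the same interval as ascending E#3 to B#4.
E to B spans five letter names (E-F-G-A-B), plus an octave — that makes it a twelfth of some quality.
Counting semitones, E#3→B#4 is 19, which is the perfect twelfth.
(Equivalently, a compound perfect fifth: a perfect fifth plus an octave.)

perfect twelfth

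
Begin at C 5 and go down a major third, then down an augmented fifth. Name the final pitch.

C5 down a major third → Ab4 (4 semitones).
Down an augmented fifth from Ab4: Dbb4 (8 semitones down).

D double-flat 4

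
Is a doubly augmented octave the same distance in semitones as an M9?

A doubly augmented octave spans 14 semitones, and a major ninth also spans 14 semitones — they're enharmonic.

Yes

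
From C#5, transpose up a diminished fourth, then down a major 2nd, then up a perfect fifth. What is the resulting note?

Up a diminished fourth from C#5: F5 (4 semitones up).
A major second down from F5 is Eb5.
A perfect fifth up from Eb5 is Bb5.

Bb5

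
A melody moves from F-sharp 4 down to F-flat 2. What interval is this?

doubly augmented 15th

Descending from F#4 to Fb2 is the same interval as ascending Fb2 to F#4.
F to F is the same letter name, plus 2 octaves — that makes it a fifteenth of some quality.
The perfect fifteenth is 24 semitones; here we have 26, two semitones wider: doubly augmented.
(Equivalently, a compound doubly augmented octave: a doubly augmented octave plus an octave.)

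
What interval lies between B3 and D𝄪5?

B to D spans three letter names (B-C-D), plus an octave: a tenth.
B3 to D##5 spans 17 semitones — one semitone wider than the major tenth (16) — giving an augmented tenth.
(Equivalently, a compound augmented third: an augmented third plus an octave.)

A10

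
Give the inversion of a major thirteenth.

minor third

First reduce the compound major thirteenth to its simple form, a major sixth.
Inverted interval numbers add to nine, so a sixth pairs with a third (6 + 3 = 9).
And major becomes minor under inversion, so we get a minor third.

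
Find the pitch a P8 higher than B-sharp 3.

B-sharp 4

For an octave the letter name doesn't change: still B, an octave up.
A perfect octave is 12 semitones; 12 semitones up from B#3 gives B#4.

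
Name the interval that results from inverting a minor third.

major sixth

Interval numbers invert to sum to nine: 3 + 6 = 9, so a third inverts to a sixth.
The quality also flips — minor becomes major — giving a major sixth.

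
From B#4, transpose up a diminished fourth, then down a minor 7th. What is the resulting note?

F#4

A diminished fourth up from B#4 is E5.
Down a minor seventh from E5: F#4 (10 semitones down).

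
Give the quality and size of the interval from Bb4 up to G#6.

B to G spans six letter names (B-C-D-E-F-G), plus an octave — that makes it a thirteenth of some quality.
A major thirteenth would be 21 semitones; Bb4 to G#6 is 22, one semitone wider, so the interval is augmented.
(Equivalently, a compound augmented sixth: an augmented sixth plus an octave.)

augmented thirteenth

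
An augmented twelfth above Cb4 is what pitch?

G5

Counting five letter names plus an octave up from C lands on G.
An augmented twelfth is 20 semitones; 20 semitones up from Cb4 gives G5.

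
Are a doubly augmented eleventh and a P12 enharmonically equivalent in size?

Yes

A doubly augmented eleventh spans 19 semitones, and a perfect twelfth also spans 19 semitones — they're enharmonic.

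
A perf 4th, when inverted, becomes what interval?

Inverted interval numbers add to nine, so a fourth pairs with a fifth (4 + 5 = 9).
Quality inverts too: perfect stays perfect. That makes the inversion a perfect fifth.

perfect fifth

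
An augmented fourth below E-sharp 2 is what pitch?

B 1

Four letter names down from E: B.
An augmented fourth spans 6 semitones, so from E#2 the target pitch is B1.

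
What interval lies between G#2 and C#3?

perfect fourth

G to C spans four letter names (G-A-B-C): a fourth.
Counting semitones, G#2→C#3 is 5, which is the perfect fourth.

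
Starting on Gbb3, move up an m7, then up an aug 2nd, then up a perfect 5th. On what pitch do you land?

A minor seventh up from Gbb3 is Fbb4.
Up an augmented second from Fbb4: Gb4 (3 semitones up).
Up a perfect fifth from Gb4: Db5 (7 semitones up).

Db5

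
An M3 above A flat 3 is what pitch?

Three letter names up from A: C.
A major third spans 4 semitones, so from Ab3 the target pitch is C4.

C 4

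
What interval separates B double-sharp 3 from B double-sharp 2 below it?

perfect 8th

Descending from B##3 to B##2 is the same interval as ascending B##2 to B##3.
B to B is the same letter name, plus an octave: an octave.
Counting semitones, B##2→B##3 is 12, which is the perfect octave.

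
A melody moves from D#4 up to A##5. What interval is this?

A12

D to A spans five letter names (D-E-F-G-A), plus an octave, so the interval is some kind of twelfth.
D#4 to A##5 spans 20 semitones — one semitone wider than the perfect twelfth (19) — giving an augmented twelfth.
(Equivalently, a compound augmented fifth: an augmented fifth plus an octave.)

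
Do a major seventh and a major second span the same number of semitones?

A major seventh spans 11 semitones; a major second spans 2 semitones. They differ by 9.

No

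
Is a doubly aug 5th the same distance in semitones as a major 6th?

Yes

A doubly augmented fifth = 9 semitones = a major sixth; enharmonically equal.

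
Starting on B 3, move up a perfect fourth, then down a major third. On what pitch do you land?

C 4

B3 up a perfect fourth → E4 (5 semitones).
Down a major third from E4: C4 (4 semitones down).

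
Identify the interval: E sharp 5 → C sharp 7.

minor 13th

E to C spans six letter names (E-F-G-A-B-C), plus an octave, so the interval is some kind of thirteenth.
At 20 semitones, E#5→C#7 falls one short of a major thirteenth: minor.
(Equivalently, a compound minor sixth: a minor sixth plus an octave.)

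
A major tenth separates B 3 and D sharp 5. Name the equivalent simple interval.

Subtracting seven from the interval number removes an octave: 10 − 7 = 3.
Quality carries through unchanged, so the simple form is a major third.

M3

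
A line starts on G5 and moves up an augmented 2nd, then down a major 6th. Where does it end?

C#5

G5 up an augmented second → A#5 (3 semitones).
A major sixth down from A#5 is C#5.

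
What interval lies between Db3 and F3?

D to F spans three letter names (D-E-F): a third.
The major third spans 4 semitones, and Db3 to F3 is exactly 4 semitones — so this is a major third.

M3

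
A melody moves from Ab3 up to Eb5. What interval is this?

A to E spans five letter names (A-B-C-D-E), plus an octave, so the interval is some kind of twelfth.
Ab3 to Eb5 is 19 semitones, matching the perfect twelfth exactly, so the quality is perfect.
(Equivalently, a compound perfect fifth: a perfect fifth plus an octave.)

perfect twelfth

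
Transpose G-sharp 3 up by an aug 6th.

The sixth takes the letter from G up to E.
An augmented sixth spans 10 semitones, so from G#3 the target pitch is E##4.

E-double-sharp 4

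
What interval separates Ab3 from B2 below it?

Descending from Ab3 to B2 is the same interval as ascending B2 to Ab3.
B to A spans seven letter names (B-C-D-E-F-G-A): a seventh.
A major seventh would be 11 semitones; B2 to Ab3 is 9, two semitones narrower, so the interval is diminished.

diminished 7th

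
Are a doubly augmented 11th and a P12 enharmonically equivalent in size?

Yes

A doubly augmented eleventh = 19 semitones = a perfect twelfth; enharmonically equal.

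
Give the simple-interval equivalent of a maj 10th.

Subtracting seven from the interval number removes an octave: 10 − 7 = 3.
So a major tenth is an octave plus a major third. The quality is unchanged.

major third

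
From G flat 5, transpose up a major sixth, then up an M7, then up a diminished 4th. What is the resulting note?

G flat 7

Gb5 up a major sixth → Eb6 (9 semitones).
Eb6 up a major seventh → D7 (11 semitones).
D7 up a diminished fourth → Gb7 (4 semitones).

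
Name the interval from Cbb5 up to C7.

C to C is the same letter name, plus 2 octaves, so the interval is some kind of fifteenth.
The perfect fifteenth is 24 semitones; here we have 26, two semitones wider: doubly augmented.
(Equivalently, a compound doubly augmented octave: a doubly augmented octave plus an octave.)

doubly augmented fifteenth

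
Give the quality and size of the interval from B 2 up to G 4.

m13

B to G spans six letter names (B-C-D-E-F-G), plus an octave — that makes it a thirteenth of some quality.
A major thirteenth would be 21 semitones, but B2 to G4 is 20 — one semitone narrower, making it a minor thirteenth.
(Equivalently, a compound minor sixth: a minor sixth plus an octave.)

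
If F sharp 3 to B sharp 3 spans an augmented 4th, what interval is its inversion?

The rule of nine gives the new number: 9 − 4 = 5, so a fourth becomes a fifth.
The quality also flips — augmented becomes diminished — giving a diminished fifth.

diminished fifth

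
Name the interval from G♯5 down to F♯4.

major ninth

Descending from G#5 to F#4 is the same interval as ascending F#4 to G#5.
F to G spans two letter names (F-G), plus an octave: a ninth.
Counting semitones, F#4→G#5 is 14, which is the major ninth.
(Equivalently, a compound major second: a major second plus an octave.)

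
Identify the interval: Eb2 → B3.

E to B spans five letter names (E-F-G-A-B), plus an octave, so the interval is some kind of twelfth.
The perfect twelfth is 19 semitones; here we have 20, one semitone wider: augmented.
(Equivalently, a compound augmented fifth: an augmented fifth plus an octave.)

augmented twelfth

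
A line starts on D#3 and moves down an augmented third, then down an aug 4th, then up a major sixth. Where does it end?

Db3

An augmented third down from D#3 is Bb2.
Bb2 down an augmented fourth → Fb2 (6 semitones).
A major sixth up from Fb2 is Db3.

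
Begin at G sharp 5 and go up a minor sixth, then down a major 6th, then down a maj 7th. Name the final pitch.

Up a minor sixth from G#5: E6 (8 semitones up).
Down a major sixth from E6: G5 (9 semitones down).
Down a major seventh from G5: Ab4 (11 semitones down).

A flat 4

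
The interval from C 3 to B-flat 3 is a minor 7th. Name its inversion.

M2

Inverted interval numbers add to nine, so a seventh pairs with a second (7 + 2 = 9).
And minor becomes major under inversion, so we get a major second.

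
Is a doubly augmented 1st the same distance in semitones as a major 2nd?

Yes

A doubly augmented unison spans 2 semitones, and a major second also spans 2 semitones — they're enharmonic.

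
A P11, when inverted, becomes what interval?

perfect fifth

First reduce the compound perfect eleventh to its simple form, a perfect fourth.
The rule of nine gives the new number: 9 − 4 = 5, so a fourth becomes a fifth.
Quality inverts too: perfect stays perfect. That makes the inversion a perfect fifth.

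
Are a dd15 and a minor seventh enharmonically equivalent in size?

22 semitones (doubly diminished fifteenth) vs 10 semitones (minor seventh): not equal.

No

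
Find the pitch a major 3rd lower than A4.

Counting three letter names down from A lands on F.
Moving 4 semitones down from A4 (the size of a major third) reaches F4.

F4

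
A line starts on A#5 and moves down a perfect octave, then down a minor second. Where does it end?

Down a perfect octave from A#5: A#4 (12 semitones down).
A minor second down from A#4 is G##4.

G##4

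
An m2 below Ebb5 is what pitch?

Two letter names down from E: D.
Moving 1 semitone down from Ebb5 (the size of a minor second) reaches Db5.

Db5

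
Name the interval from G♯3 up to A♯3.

G to A spans two letter names (G-A): a second.
G#3 to A#3 is 2 semitones, matching the major second exactly, so the quality is major.

M2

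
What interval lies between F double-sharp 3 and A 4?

F to A spans three letter names (F-G-A), plus an octave: a tenth.
A major tenth would be 16 semitones; F##3 to A4 is 14, two semitones narrower, so the interval is diminished.
(Equivalently, a compound diminished third: a diminished third plus an octave.)

diminished 10th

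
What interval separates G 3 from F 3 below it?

major second

Descending from G3 to F3 is the same interval as ascending F3 to G3.
F to G spans two letter names (F-G), so the interval is some kind of second.
Counting semitones, F3→G3 is 2, which is the major second.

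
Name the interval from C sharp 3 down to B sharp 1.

Descending from C#3 to B#1 is the same interval as ascending B#1 to C#3.
B to C spans two letter names (B-C), plus an octave — that makes it a ninth of some quality.
At 13 semitones, B#1→C#3 falls one short of a major ninth: minor.
(Equivalently, a compound minor second: a minor second plus an octave.)

minor 9th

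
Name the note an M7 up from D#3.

Counting seven letter names up from D lands on C.
A major seventh is 11 semitones; 11 semitones up from D#3 gives C##4.

C##4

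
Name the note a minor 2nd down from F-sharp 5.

E-sharp 5

Two letter names down from F: E.
Moving 1 semitone down from F#5 (the size of a minor second) reaches E#5.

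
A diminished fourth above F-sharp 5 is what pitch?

The fourth takes the letter from F up to B.
Moving 4 semitones up from F#5 (the size of a diminished fourth) reaches Bb5.

B-flat 5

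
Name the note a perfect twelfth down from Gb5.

Counting five letter names plus an octave down from G lands on C.
A perfect twelfth is 19 semitones; 19 semitones down from Gb5 gives Cb4.

Cb4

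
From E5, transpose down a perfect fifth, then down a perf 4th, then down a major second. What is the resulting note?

D4

A perfect fifth down from E5 is A4.
Down a perfect fourth from A4: E4 (5 semitones down).
A major second down from E4 is D4.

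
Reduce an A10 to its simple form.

Each octave removed subtracts seven from the number: 10 − 7 = 3.
Quality carries through unchanged, so the simple form is an augmented third.

A3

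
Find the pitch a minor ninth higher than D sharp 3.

The ninth's letter: D up two letter names plus an octave → E.
A minor ninth is 13 semitones; 13 semitones up from D#3 gives E4.

E 4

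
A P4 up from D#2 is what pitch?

Counting four letter names up from D lands on G.
Moving 5 semitones up from D#2 (the size of a perfect fourth) reaches G#2.

G#2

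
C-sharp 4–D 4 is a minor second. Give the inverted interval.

The rule of nine gives the new number: 9 − 2 = 7, so a second becomes a seventh.
Quality inverts too: minor becomes major. That makes the inversion a major seventh.

major seventh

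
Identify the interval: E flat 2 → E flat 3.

perfect 8th

E to E is the same letter name, plus an octave: an octave.
Counting semitones, Eb2→Eb3 is 12, which is the perfect octave.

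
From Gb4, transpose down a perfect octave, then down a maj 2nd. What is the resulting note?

Fb3

A perfect octave down from Gb4 is Gb3.
Down a major second from Gb3: Fb3 (2 semitones down).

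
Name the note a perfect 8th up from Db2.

For an octave the letter name doesn't change: still D, an octave up.
A perfect octave is 12 semitones; 12 semitones up from Db2 gives Db3.

Db3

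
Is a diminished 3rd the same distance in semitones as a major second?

Yes

A diminished third spans 2 semitones, and a major second also spans 2 semitones — they're enharmonic.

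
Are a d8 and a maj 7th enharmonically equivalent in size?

Yes

A diminished octave = 11 semitones = a major seventh; enharmonically equal.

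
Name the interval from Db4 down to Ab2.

Descending from Db4 to Ab2 is the same interval as ascending Ab2 to Db4.
A to D spans four letter names (A-B-C-D), plus an octave: an eleventh.
The perfect eleventh spans 17 semitones, and Ab2 to Db4 is exactly 17 semitones — so this is a perfect eleventh.
(Equivalently, a compound perfect fourth: a perfect fourth plus an octave.)

perfect eleventh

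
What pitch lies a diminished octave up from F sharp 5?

F 6

The letter stays F (same as the start), shifted an octave up.
A diminished octave is 11 semitones; 11 semitones up from F#5 gives F6.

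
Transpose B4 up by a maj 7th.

Seven letter names up from B: A.
Moving 11 semitones up from B4 (the size of a major seventh) reaches A#5.

A#5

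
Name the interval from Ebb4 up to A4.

E to A spans four letter names (E-F-G-A) — that makes it a fourth of some quality.
Ebb4 to A4 spans 7 semitones — two semitones wider than the perfect fourth (5) — giving a doubly augmented fourth.

doubly augmented 4th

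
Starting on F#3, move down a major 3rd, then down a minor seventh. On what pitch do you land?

E2

F#3 down a major third → D3 (4 semitones).
A minor seventh down from D3 is E2.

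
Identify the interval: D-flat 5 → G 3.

d12

Descending from Db5 to G3 is the same interval as ascending G3 to Db5.
G to D spans five letter names (G-A-B-C-D), plus an octave, so the interval is some kind of twelfth.
The perfect twelfth is 19 semitones; here we have 18, one semitone narrower: diminished.
(Equivalently, a compound diminished fifth: a diminished fifth plus an octave.)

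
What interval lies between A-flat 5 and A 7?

augmented fifteenth

A to A is the same letter name, plus 2 octaves — that makes it a fifteenth of some quality.
A perfect fifteenth would be 24 semitones; Ab5 to A7 is 25, one semitone wider, so the interval is augmented.
(Equivalently, a compound augmented octave: an augmented octave plus an octave.)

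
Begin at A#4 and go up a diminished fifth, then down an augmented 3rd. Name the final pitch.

Up a diminished fifth from A#4: E5 (6 semitones up).
E5 down an augmented third → Cb5 (5 semitones).

Cb5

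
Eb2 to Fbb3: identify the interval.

E to F spans two letter names (E-F), plus an octave, so the interval is some kind of ninth.
The major ninth is 14 semitones; here we have 12, two semitones narrower: diminished.

diminished 9th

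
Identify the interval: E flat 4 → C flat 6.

minor thirteenth

E to C spans six letter names (E-F-G-A-B-C), plus an octave — that makes it a thirteenth of some quality.
At 20 semitones, Eb4→Cb6 falls one short of a major thirteenth: minor.
(Equivalently, a compound minor sixth: a minor sixth plus an octave.)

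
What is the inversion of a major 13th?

First reduce the compound major thirteenth to its simple form, a major sixth.
Interval numbers invert to sum to nine: 6 + 3 = 9, so a sixth inverts to a third.
The quality also flips — major becomes minor — giving a minor third.

minor 3rd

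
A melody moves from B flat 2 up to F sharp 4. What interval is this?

B to F spans five letter names (B-C-D-E-F), plus an octave, so the interval is some kind of twelfth.
The perfect twelfth is 19 semitones; here we have 20, one semitone wider: augmented.
(Equivalently, a compound augmented fifth: an augmented fifth plus an octave.)

augmented 12th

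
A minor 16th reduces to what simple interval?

m2

Take out 2 octaves (14 from the number): 16 − 14 = 2.
Quality carries through unchanged, so the simple form is a minor second.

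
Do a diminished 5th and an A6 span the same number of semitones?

6 semitones (diminished fifth) vs 10 semitones (augmented sixth): not equal.

No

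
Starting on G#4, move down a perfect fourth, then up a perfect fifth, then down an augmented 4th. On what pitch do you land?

E4

Down a perfect fourth from G#4: D#4 (5 semitones down).
D#4 up a perfect fifth → A#4 (7 semitones).
A#4 down an augmented fourth → E4 (6 semitones).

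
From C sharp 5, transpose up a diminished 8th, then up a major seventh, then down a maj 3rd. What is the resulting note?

Up a diminished octave from C#5: C6 (11 semitones up).
A major seventh up from C6 is B6.
B6 down a major third → G6 (4 semitones).

G 6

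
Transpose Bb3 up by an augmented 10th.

D#5

The tenth's letter: B up three letter names plus an octave → D.
An augmented tenth spans 17 semitones, so from Bb3 the target pitch is D#5.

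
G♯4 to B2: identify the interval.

Descending from G#4 to B2 is the same interval as ascending B2 to G#4.
B to G spans six letter names (B-C-D-E-F-G), plus an octave, so the interval is some kind of thirteenth.
Counting semitones, B2→G#4 is 21, which is the major thirteenth.
(Equivalently, a compound major sixth: a major sixth plus an octave.)

major thirteenth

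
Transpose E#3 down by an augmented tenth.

C2

The tenth's letter: E down three letter names plus an octave → C.
An augmented tenth is 17 semitones; 17 semitones down from E#3 gives C2.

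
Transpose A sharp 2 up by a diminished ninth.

The ninth's letter: A up two letter names plus an octave → B.
A diminished ninth is 12 semitones; 12 semitones up from A#2 gives Bb3.

B flat 3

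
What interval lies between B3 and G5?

m13

B to G spans six letter names (B-C-D-E-F-G), plus an octave, so the interval is some kind of thirteenth.
B3 to G5 is 20 semitones, a half step short of the major thirteenth (21), so this is minor.
(Equivalently, a compound minor sixth: a minor sixth plus an octave.)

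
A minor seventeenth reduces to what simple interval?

minor 3rd

Take out 2 octaves (14 from the number): 17 − 14 = 3.
That makes a minor seventeenth a compound minor third — 2 octaves plus a minor third.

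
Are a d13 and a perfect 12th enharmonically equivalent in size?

Yes

A diminished thirteenth = 19 semitones = a perfect twelfth; enharmonically equal.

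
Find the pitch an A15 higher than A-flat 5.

A 7

The letter stays A (same as the start), shifted two octaves up.
An augmented fifteenth spans 25 semitones, so from Ab5 the target pitch is A7.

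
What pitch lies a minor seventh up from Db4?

Cb5

Counting seven letter names up from D lands on C.
A minor seventh spans 10 semitones, so from Db4 the target pitch is Cb5.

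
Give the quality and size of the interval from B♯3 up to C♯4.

minor second

B to C spans two letter names (B-C) — that makes it a second of some quality.
A major second would be 2 semitones, but B#3 to C#4 is 1 — one semitone narrower, making it a minor second.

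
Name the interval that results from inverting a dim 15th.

First reduce the compound diminished fifteenth to its simple form, a diminished octave.
Interval numbers invert to sum to nine: 8 + 1 = 9, so an octave inverts to a unison.
Quality inverts too: diminished becomes augmented. That makes the inversion an augmented unison.

augmented 1st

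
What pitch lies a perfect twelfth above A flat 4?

E flat 6

Counting five letter names plus an octave up from A lands on E.
A perfect twelfth is 19 semitones; 19 semitones up from Ab4 gives Eb6.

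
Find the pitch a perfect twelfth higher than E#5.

Counting five letter names plus an octave up from E lands on B.
A perfect twelfth spans 19 semitones, so from E#5 the target pitch is B#6.

B#6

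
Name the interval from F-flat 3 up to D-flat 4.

F to D spans six letter names (F-G-A-B-C-D), so the interval is some kind of sixth.
The major sixth spans 9 semitones, and Fb3 to Db4 is exactly 9 semitones — so this is a major sixth.

M6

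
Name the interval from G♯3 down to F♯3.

M2

Descending from G#3 to F#3 is the same interval as ascending F#3 to G#3.
F to G spans two letter names (F-G): a second.
The major second spans 2 semitones, and F#3 to G#3 is exactly 2 semitones — so this is a major second.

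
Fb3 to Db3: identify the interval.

Descending from Fb3 to Db3 is the same interval as ascending Db3 to Fb3.
D to F spans three letter names (D-E-F), so the interval is some kind of third.
Db3 to Fb3 is 3 semitones, a half step short of the major third (4), so this is minor.

minor 3rd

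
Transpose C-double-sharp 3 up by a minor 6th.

A-sharp 3

The sixth takes the letter from C up to A.
Moving 8 semitones up from C##3 (the size of a minor sixth) reaches A#3.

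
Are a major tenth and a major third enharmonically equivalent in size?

No

16 semitones (major tenth) vs 4 semitones (major third): not equal.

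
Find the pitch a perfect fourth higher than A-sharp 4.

The fourth takes the letter from A up to D.
A perfect fourth spans 5 semitones, so from A#4 the target pitch is D#5.

D-sharp 5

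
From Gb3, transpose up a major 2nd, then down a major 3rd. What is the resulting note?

Fb3

Up a major second from Gb3: Ab3 (2 semitones up).
Down a major third from Ab3: Fb3 (4 semitones down).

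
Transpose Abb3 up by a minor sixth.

Fbb4

The sixth takes the letter from A up to F.
A minor sixth spans 8 semitones, so from Abb3 the target pitch is Fbb4.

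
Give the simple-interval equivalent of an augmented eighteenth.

A4

Take out 2 octaves (14 from the number): 18 − 14 = 4.
That makes an augmented eighteenth a compound augmented fourth — 2 octaves plus an augmented fourth.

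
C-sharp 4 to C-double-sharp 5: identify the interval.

C to C is the same letter name, plus an octave: an octave.
A perfect octave would be 12 semitones; C#4 to C##5 is 13, one semitone wider, so the interval is augmented.

A8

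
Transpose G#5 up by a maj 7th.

F##6

The seventh takes the letter from G up to F.
Moving 11 semitones up from G#5 (the size of a major seventh) reaches F##6.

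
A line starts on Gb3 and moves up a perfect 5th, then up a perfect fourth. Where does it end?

Gb4

Up a perfect fifth from Gb3: Db4 (7 semitones up).
Db4 up a perfect fourth → Gb4 (5 semitones).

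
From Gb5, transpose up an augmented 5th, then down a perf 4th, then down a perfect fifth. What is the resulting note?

D5

An augmented fifth up from Gb5 is D6.
A perfect fourth down from D6 is A5.
A perfect fifth down from A5 is D5.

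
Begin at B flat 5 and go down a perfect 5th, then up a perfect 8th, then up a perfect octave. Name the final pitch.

E flat 7

Bb5 down a perfect fifth → Eb5 (7 semitones).
Up a perfect octave from Eb5: Eb6 (12 semitones up).
Up a perfect octave from Eb6: Eb7 (12 semitones up).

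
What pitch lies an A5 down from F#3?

Bb2

The fifth takes the letter from F down to B.
An augmented fifth spans 8 semitones, so from F#3 the target pitch is Bb2.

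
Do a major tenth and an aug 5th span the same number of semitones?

A major tenth is 16 semitones but an augmented fifth is 8 semitones — different sizes.

No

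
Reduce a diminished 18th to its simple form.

Take out 2 octaves (14 from the number): 18 − 14 = 4.
So a diminished eighteenth is 2 octaves plus a diminished fourth. The quality is unchanged.

diminished 4th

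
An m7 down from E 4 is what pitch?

F-sharp 3

Seven letter names down from E: F.
Moving 10 semitones down from E4 (the size of a minor seventh) reaches F#3.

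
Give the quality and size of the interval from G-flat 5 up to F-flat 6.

G to F spans seven letter names (G-A-B-C-D-E-F) — that makes it a seventh of some quality.
Gb5 to Fb6 is 10 semitones, a half step short of the major seventh (11), so this is minor.

minor seventh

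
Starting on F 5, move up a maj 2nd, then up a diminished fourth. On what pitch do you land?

Up a major second from F5: G5 (2 semitones up).
A diminished fourth up from G5 is Cb6.

C flat 6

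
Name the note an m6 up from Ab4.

Fb5

Counting six letter names up from A lands on F.
Moving 8 semitones up from Ab4 (the size of a minor sixth) reaches Fb5.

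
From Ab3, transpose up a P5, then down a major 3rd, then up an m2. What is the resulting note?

Ab3 up a perfect fifth → Eb4 (7 semitones).
A major third down from Eb4 is Cb4.
Up a minor second from Cb4: Dbb4 (1 semitone up).

Dbb4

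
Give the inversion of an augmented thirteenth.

diminished 3rd

First reduce the compound augmented thirteenth to its simple form, an augmented sixth.
The rule of nine gives the new number: 9 − 6 = 3, so a sixth becomes a third.
Quality inverts too: augmented becomes diminished. That makes the inversion a diminished third.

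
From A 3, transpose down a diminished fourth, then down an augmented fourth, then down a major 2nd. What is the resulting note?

A diminished fourth down from A3 is E#3.
E#3 down an augmented fourth → B2 (6 semitones).
Down a major second from B2: A2 (2 semitones down).

A 2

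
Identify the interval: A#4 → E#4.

Descending from A#4 to E#4 is the same interval as ascending E#4 to A#4.
E to A spans four letter names (E-F-G-A), so the interval is some kind of fourth.
The perfect fourth spans 5 semitones, and E#4 to A#4 is exactly 5 semitones — so this is a perfect fourth.

perfect fourth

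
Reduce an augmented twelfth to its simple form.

augmented 5th

Subtracting seven from the interval number removes an octave: 12 − 7 = 5.
So an augmented twelfth is an octave plus an augmented fifth. The quality is unchanged.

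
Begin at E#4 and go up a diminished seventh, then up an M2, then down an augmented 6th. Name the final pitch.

Gb4

E#4 up a diminished seventh → D5 (9 semitones).
D5 up a major second → E5 (2 semitones).
An augmented sixth down from E5 is Gb4.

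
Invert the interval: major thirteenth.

First reduce the compound major thirteenth to its simple form, a major sixth.
The rule of nine gives the new number: 9 − 6 = 3, so a sixth becomes a third.
Quality inverts too: major becomes minor. That makes the inversion a minor third.

m3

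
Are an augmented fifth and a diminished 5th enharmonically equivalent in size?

No

An augmented fifth is 8 semitones but a diminished fifth is 6 semitones — different sizes.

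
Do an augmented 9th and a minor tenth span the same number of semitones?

Both span 15 semitones: an augmented ninth and a minor tenth are the same chromatic distance.

Yes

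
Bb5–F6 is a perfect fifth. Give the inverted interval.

The rule of nine gives the new number: 9 − 5 = 4, so a fifth becomes a fourth.
The quality also flips — perfect stays perfect — giving a perfect fourth.

perfect fourth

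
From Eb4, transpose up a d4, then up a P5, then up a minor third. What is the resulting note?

Gbb5

A diminished fourth up from Eb4 is Abb4.
A perfect fifth up from Abb4 is Ebb5.
Ebb5 up a minor third → Gbb5 (3 semitones).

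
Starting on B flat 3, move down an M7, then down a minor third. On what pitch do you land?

Down a major seventh from Bb3: Cb3 (11 semitones down).
A minor third down from Cb3 is Ab2.

A flat 2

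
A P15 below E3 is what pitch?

A fifteenth keeps the letter name E, two octaves down from E.
A perfect fifteenth is 24 semitones; 24 semitones down from E3 gives E1.

E1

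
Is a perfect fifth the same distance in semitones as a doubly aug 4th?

Yes

A perfect fifth = 7 semitones = a doubly augmented fourth; enharmonically equal.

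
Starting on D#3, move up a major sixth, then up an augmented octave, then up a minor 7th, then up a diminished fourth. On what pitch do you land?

A major sixth up from D#3 is B#3.
B#3 up an augmented octave → B##4 (13 semitones).
B##4 up a minor seventh → A##5 (10 semitones).
A diminished fourth up from A##5 is D#6.

D#6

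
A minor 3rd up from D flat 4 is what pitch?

The third takes the letter from D up to F.
Moving 3 semitones up from Db4 (the size of a minor third) reaches Fb4.

F flat 4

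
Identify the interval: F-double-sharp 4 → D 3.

augmented tenth

Descending from F##4 to D3 is the same interval as ascending D3 to F##4.
D to F spans three letter names (D-E-F), plus an octave, so the interval is some kind of tenth.
D3 to F##4 spans 17 semitones — one semitone wider than the major tenth (16) — giving an augmented tenth.
(Equivalently, a compound augmented third: an augmented third plus an octave.)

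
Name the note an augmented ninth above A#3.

The ninth's letter: A up two letter names plus an octave → B.
An augmented ninth is 15 semitones; 15 semitones up from A#3 gives B##4.

B##4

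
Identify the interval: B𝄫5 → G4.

Descending from Bbb5 to G4 is the same interval as ascending G4 to Bbb5.
G to B spans three letter names (G-A-B), plus an octave — that makes it a tenth of some quality.
A major tenth would be 16 semitones; G4 to Bbb5 is 14, two semitones narrower, so the interval is diminished.
(Equivalently, a compound diminished third: a diminished third plus an octave.)

d10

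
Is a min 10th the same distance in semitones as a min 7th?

No

15 semitones (minor tenth) vs 10 semitones (minor seventh): not equal.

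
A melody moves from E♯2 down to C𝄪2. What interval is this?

Descending from E#2 to C##2 is the same interval as ascending C##2 to E#2.
C to E spans three letter names (C-D-E): a third.
A major third would be 4 semitones, but C##2 to E#2 is 3 — one semitone narrower, making it a minor third.

minor third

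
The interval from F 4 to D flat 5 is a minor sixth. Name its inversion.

major third

Interval numbers invert to sum to nine: 6 + 3 = 9, so a sixth inverts to a third.
The quality also flips — minor becomes major — giving a major third.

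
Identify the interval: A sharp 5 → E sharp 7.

A to E spans five letter names (A-B-C-D-E), plus an octave, so the interval is some kind of twelfth.
Counting semitones, A#5→E#7 is 19, which is the perfect twelfth.
(Equivalently, a compound perfect fifth: a perfect fifth plus an octave.)

perfect twelfth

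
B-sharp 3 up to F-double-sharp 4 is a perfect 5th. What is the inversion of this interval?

P4

Interval numbers invert to sum to nine: 5 + 4 = 9, so a fifth inverts to a fourth.
And perfect stays perfect under inversion, so we get a perfect fourth.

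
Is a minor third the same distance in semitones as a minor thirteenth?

No

A minor third is 3 semitones but a minor thirteenth is 20 semitones — different sizes.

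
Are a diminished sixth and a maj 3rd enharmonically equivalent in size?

No

A diminished sixth is 7 semitones but a major third is 4 semitones — different sizes.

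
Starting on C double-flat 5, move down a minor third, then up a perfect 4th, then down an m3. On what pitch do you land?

B double-flat 4

A minor third down from Cbb5 is Abb4.
Up a perfect fourth from Abb4: Dbb5 (5 semitones up).
Dbb5 down a minor third → Bbb4 (3 semitones).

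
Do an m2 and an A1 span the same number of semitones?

Yes

A minor second = 1 semitone = an augmented unison; enharmonically equal.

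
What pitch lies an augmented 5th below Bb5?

Ebb5

The fifth takes the letter from B down to E.
An augmented fifth spans 8 semitones, so from Bb5 the target pitch is Ebb5.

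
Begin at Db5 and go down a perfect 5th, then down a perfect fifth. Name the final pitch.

Cb4

A perfect fifth down from Db5 is Gb4.
A perfect fifth down from Gb4 is Cb4.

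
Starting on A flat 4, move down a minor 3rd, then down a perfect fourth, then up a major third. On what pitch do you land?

E 4

A minor third down from Ab4 is F4.
F4 down a perfect fourth → C4 (5 semitones).
Up a major third from C4: E4 (4 semitones up).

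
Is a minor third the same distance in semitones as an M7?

No

A minor third is 3 semitones but a major seventh is 11 semitones — different sizes.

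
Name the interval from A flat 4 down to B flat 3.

minor seventh

Descending from Ab4 to Bb3 is the same interval as ascending Bb3 to Ab4.
B to A spans seven letter names (B-C-D-E-F-G-A) — that makes it a seventh of some quality.
A major seventh would be 11 semitones, but Bb3 to Ab4 is 10 — one semitone narrower, making it a minor seventh.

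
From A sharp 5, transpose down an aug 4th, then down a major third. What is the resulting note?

Down an augmented fourth from A#5: E5 (6 semitones down).
A major third down from E5 is C5.

C 5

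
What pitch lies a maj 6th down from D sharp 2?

F sharp 1

Counting six letter names down from D lands on F.
A major sixth spans 9 semitones, so from D#2 the target pitch is F#1.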